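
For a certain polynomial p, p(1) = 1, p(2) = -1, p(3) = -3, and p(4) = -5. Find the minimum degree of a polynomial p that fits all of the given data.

1

Forward differences of the values at n = 1, 2, 3, 4:
  p  : 1  -1  -3  -5
  Δ  : -2  -2  -2
  Δ^2: 0  0
  Δ^3: 0
The first differences are constant (-2) and nonzero, while all higher differences vanish, so the minimal degree is 1.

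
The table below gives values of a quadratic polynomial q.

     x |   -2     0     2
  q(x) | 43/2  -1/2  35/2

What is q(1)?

7/2

Write q(x) = ax^2 + bx + c. Substituting each data point gives a linear system:
  4a - 2b + c = 43/2
  c = -1/2
  4a + 2b + c = 35/2
Solving the system yields a = 5, b = -1, c = -1/2.
So q(x) = 5x² - x - 1/2.
Then q(1) = 7/2.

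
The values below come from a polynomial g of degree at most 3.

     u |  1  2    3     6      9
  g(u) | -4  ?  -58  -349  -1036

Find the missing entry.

-21

The 4 known points determine the degree-3 polynomial uniquely.
Write g(u) = au^3 + bu^2 + cu + d. Substituting each data point gives a linear system:
  a + b + c + d = -4
  27a + 9b + 3c + d = -58
  216a + 36b + 6c + d = -349
  729a + 81b + 9c + d = -1036
Solving the system yields a = -1, b = -4, c = 2, d = -1.
So g(u) = -u³ - 4u² + 2u - 1.
Then g(2) = -21.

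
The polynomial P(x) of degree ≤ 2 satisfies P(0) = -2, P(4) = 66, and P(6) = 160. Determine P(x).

P(x) = 5x^2 - 3x - 2

Write P(x) = ax^2 + bx + c. Substituting each data point gives a linear system:
  c = -2
  16a + 4b + c = 66
  36a + 6b + c = 160
Solving the system yields a = 5, b = -3, c = -2.
So P(x) = 5x^2 - 3x - 2.
Check: P(0) = -2. ✓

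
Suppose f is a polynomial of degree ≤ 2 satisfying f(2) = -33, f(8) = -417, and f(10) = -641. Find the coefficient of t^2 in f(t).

-6

Write f(t) = at^2 + bt + c. Substituting each data point gives a linear system:
  4a + 2b + c = -33
  64a + 8b + c = -417
  100a + 10b + c = -641
Solving the system yields a = -6, b = -4, c = -1.
So f(t) = -6t^2 - 4t - 1.
The leading coefficient is -6.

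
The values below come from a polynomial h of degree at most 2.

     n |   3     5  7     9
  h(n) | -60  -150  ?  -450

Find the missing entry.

-280

On equispaced nodes a degree-2 polynomial has vanishing third forward difference, so
  - h(3) + 3·h(5) - 3·h(7) + h(9) = 0.
Substituting the known values and solving for h(7):
  -3·h(7) = 840
  h(7) = -280.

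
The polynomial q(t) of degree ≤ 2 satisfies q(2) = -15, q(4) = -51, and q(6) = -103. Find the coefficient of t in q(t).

-6

Write q(t) = at^2 + bt + c. Substituting each data point gives a linear system:
  4a + 2b + c = -15
  16a + 4b + c = -51
  36a + 6b + c = -103
Solving the system yields a = -2, b = -6, c = 5.
So q(t) = -2t^2 - 6t + 5.
The coefficient of t is -6.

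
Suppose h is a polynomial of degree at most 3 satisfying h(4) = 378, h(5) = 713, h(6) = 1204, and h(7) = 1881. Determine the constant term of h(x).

Write h(x) = ax^3 + bx^2 + cx + d. Substituting each data point gives a linear system:
  64a + 16b + 4c + d = 378
  125a + 25b + 5c + d = 713
  216a + 36b + 6c + d = 1204
  343a + 49b + 7c + d = 1881
Solving the system yields a = 5, b = 3, c = 3, d = -2.
So h(x) = 5x^3 + 3x^2 + 3x - 2.
The constant term is -2.

-2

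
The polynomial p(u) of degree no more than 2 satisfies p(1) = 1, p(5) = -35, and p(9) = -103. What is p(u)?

Write p(u) = au^2 + bu + c. Substituting each data point gives a linear system:
  a + b + c = 1
  25a + 5b + c = -35
  81a + 9b + c = -103
Solving the system yields a = -1, b = -3, c = 5.
So p(u) = -u^2 - 3u + 5.
Check: p(1) = 1. ✓

p(u) = -u^2 - 3u + 5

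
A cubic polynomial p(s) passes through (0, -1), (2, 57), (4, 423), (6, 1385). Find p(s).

p(s) = 6s^3 + (5/2)s^2 - 1

Using the Lagrange interpolation formula with nodes 0, 2, 4, 6:
  L_0(s) = (s - 2)(s - 4)(s - 6) / -48
  L_1(s) = s(s - 4)(s - 6) / 16
  L_2(s) = s(s - 2)(s - 6) / -16
  L_3(s) = s(s - 2)(s - 4) / 48
Then p(s) = -1·L_0(s) + 57·L_1(s) + 423·L_2(s) + 1385·L_3(s).
Expanding and collecting terms gives p(s) = 6s³ + (5/2)s² - 1.
Check: p(6) = 1385. ✓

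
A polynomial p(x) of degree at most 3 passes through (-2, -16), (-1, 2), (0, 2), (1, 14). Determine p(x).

p(x) = 5x^3 + 6x^2 + x + 2

Write p(x) = ax^3 + bx^2 + cx + d. Substituting each data point gives a linear system:
  -8a + 4b - 2c + d = -16
  -a + b - c + d = 2
  d = 2
  a + b + c + d = 14
Solving the system yields a = 5, b = 6, c = 1, d = 2.
So p(x) = 5x^3 + 6x^2 + x + 2.
Check: p(1) = 14. ✓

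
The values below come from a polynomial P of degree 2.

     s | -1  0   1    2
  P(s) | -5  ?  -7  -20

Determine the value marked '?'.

On equispaced nodes a degree-2 polynomial has vanishing third forward difference, so
  - P(-1) + 3·P(0) - 3·P(1) + P(2) = 0.
Substituting the known values and solving for P(0):
  3·P(0) = -6
  P(0) = -2.

-2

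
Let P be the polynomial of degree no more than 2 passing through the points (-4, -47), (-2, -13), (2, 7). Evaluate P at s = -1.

Using the Lagrange interpolation formula with nodes -4, -2, 2:
  L_0(s) = (s + 2)(s - 2) / 12
  L_1(s) = (s + 4)(s - 2) / -8
  L_2(s) = (s + 4)(s + 2) / 24
Then P(s) = -47·L_0(s) - 13·L_1(s) + 7·L_2(s).
Expanding and collecting terms gives P(s) = -2s^2 + 5s + 5.
Evaluating at s = -1: P(-1) = -2.

-2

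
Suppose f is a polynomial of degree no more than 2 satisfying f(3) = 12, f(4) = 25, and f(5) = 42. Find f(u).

Using the Lagrange interpolation formula with nodes 3, 4, 5:
  L_0(u) = (u - 4)(u - 5) / 2
  L_1(u) = (u - 3)(u - 5) / -1
  L_2(u) = (u - 3)(u - 4) / 2
Then f(u) = 12·L_0(u) + 25·L_1(u) + 42·L_2(u).
Expanding and collecting terms gives f(u) = 2u^2 - u - 3.
Check: f(4) = 25. ✓

f(u) = 2u^2 - u - 3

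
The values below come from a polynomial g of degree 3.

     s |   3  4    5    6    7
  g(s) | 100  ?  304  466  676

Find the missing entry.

184

The 4 known points determine the degree-3 polynomial uniquely.
Write g(s) = as^3 + bs^2 + cs + d. Substituting each data point gives a linear system:
  27a + 9b + 3c + d = 100
  125a + 25b + 5c + d = 304
  216a + 36b + 6c + d = 466
  343a + 49b + 7c + d = 676
Solving the system yields a = 1, b = 6, c = 5, d = 4.
So g(s) = s³ + 6s² + 5s + 4.
Then g(4) = 184.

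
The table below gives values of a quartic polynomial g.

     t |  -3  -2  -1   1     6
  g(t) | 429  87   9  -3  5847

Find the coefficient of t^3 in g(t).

-2

Write g(t) = at^4 + bt^3 + ct^2 + dt + e. Substituting each data point gives a linear system:
  81a - 27b + 9c - 3d + e = 429
  16a - 8b + 4c - 2d + e = 87
  a - b + c - d + e = 9
  a + b + c + d + e = -3
  1296a + 216b + 36c + 6d + e = 5847
Solving the system yields a = 5, b = -2, c = -5, d = -4, e = 3.
So g(t) = 5t^4 - 2t^3 - 5t^2 - 4t + 3.
The coefficient of t^3 is -2.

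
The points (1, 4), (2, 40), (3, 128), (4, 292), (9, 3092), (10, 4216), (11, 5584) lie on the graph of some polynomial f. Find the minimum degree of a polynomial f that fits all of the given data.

3

Divided differences on the nodes 1, 2, 3, 4, 9, 10, 11:
  order 0: 4  40  128  292  3092  4216  5584
  order 1: 36  88  164  560  1124  1368
  order 2: 26  38  66  94  122
  order 3: 4  4  4  4
  order 4: 0  0  0
  order 5: 0  0
  order 6: 0
The order-3 divided differences are all 4 (nonzero) and every higher order vanishes, so the data lies on a polynomial of degree exactly 3.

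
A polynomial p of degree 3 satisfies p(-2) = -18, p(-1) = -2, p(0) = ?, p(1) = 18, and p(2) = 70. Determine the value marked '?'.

2

The 4 known points determine the degree-3 polynomial uniquely.
Write p(t) = at^3 + bt^2 + ct + d. Substituting each data point gives a linear system:
  -8a + 4b - 2c + d = -18
  -a + b - c + d = -2
  a + b + c + d = 18
  8a + 4b + 2c + d = 70
Solving the system yields a = 4, b = 6, c = 6, d = 2.
So p(t) = 4t^3 + 6t^2 + 6t + 2.
Then p(0) = 2.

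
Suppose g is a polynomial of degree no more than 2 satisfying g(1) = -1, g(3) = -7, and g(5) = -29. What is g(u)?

g(u) = -2u^2 + 5u - 4

Using the Lagrange interpolation formula with nodes 1, 3, 5:
  L_0(u) = (u - 3)(u - 5) / 8
  L_1(u) = (u - 1)(u - 5) / -4
  L_2(u) = (u - 1)(u - 3) / 8
Then g(u) = -1·L_0(u) - 7·L_1(u) - 29·L_2(u).
Expanding and collecting terms gives g(u) = -2u^2 + 5u - 4.
Check: g(1) = -1. ✓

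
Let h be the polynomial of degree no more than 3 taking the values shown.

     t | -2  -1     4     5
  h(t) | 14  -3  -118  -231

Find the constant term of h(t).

-6

Write h(t) = at^3 + bt^2 + ct + d. Substituting each data point gives a linear system:
  -8a + 4b - 2c + d = 14
  -a + b - c + d = -3
  64a + 16b + 4c + d = -118
  125a + 25b + 5c + d = -231
Solving the system yields a = -2, b = 1, c = 0, d = -6.
So h(t) = -2t³ + t² - 6.
The constant term is -6.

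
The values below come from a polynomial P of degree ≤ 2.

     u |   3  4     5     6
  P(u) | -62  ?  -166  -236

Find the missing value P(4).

On equispaced nodes a degree-2 polynomial has vanishing third forward difference, so
  - P(3) + 3·P(4) - 3·P(5) + P(6) = 0.
Substituting the known values and solving for P(4):
  3·P(4) = -324
  P(4) = -108.

-108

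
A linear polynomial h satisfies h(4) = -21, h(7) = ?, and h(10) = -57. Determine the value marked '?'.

The 2 known points determine the degree-1 polynomial uniquely.
Write h(t) = at + b. Substituting each data point gives a linear system:
  4a + b = -21
  10a + b = -57
Solving the system yields a = -6, b = 3.
So h(t) = -6t + 3.
Then h(7) = -39.

-39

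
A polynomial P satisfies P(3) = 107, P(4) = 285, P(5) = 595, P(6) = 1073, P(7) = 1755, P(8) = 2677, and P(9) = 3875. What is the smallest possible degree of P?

3

Forward differences of the values at n = 3, 4, 5, 6, 7, 8, 9:
  P  : 107  285  595  1073  1755  2677  3875
  Δ  : 178  310  478  682  922  1198
  Δ^2: 132  168  204  240  276
  Δ^3: 36  36  36  36
  Δ^4: 0  0  0
  Δ^5: 0  0
  Δ^6: 0
The third differences are constant (36) and nonzero, while all higher differences vanish, so the minimal degree is 3.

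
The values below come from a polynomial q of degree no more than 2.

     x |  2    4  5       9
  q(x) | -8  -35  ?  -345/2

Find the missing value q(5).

The 3 known points determine the degree-2 polynomial uniquely.
Write q(x) = ax^2 + bx + c. Substituting each data point gives a linear system:
  4a + 2b + c = -8
  16a + 4b + c = -35
  81a + 9b + c = -345/2
Solving the system yields a = -2, b = -3/2, c = 3.
So q(x) = -2x^2 - (3/2)x + 3.
Then q(5) = -109/2.

-109/2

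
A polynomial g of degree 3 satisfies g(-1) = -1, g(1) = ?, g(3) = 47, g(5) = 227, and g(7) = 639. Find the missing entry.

3

The 4 known points determine the degree-3 polynomial uniquely.
Write g(u) = au^3 + bu^2 + cu + d. Substituting each data point gives a linear system:
  -a + b - c + d = -1
  27a + 9b + 3c + d = 47
  125a + 25b + 5c + d = 227
  343a + 49b + 7c + d = 639
Solving the system yields a = 2, b = -1, c = 0, d = 2.
So g(u) = 2u^3 - u^2 + 2.
Then g(1) = 3.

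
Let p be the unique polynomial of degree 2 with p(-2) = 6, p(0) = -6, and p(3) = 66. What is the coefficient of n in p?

6

Write p(n) = an^2 + bn + c. Substituting each data point gives a linear system:
  4a - 2b + c = 6
  c = -6
  9a + 3b + c = 66
Solving the system yields a = 6, b = 6, c = -6.
So p(n) = 6n^2 + 6n - 6.
The coefficient of n is 6.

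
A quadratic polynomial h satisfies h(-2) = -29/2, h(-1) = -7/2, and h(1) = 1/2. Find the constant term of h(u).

Write h(u) = au^2 + bu + c. Substituting each data point gives a linear system:
  4a - 2b + c = -29/2
  a - b + c = -7/2
  a + b + c = 1/2
Solving the system yields a = -3, b = 2, c = 3/2.
So h(u) = -3u^2 + 2u + 3/2.
The constant term is 3/2.

3/2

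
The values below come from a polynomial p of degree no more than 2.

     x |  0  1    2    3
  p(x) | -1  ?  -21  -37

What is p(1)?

On equispaced nodes a degree-2 polynomial has vanishing third forward difference, so
  - p(0) + 3·p(1) - 3·p(2) + p(3) = 0.
Substituting the known values and solving for p(1):
  3·p(1) = -27
  p(1) = -9.

-9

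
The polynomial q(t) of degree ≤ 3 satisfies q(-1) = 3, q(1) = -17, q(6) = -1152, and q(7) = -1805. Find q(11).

-6837

Using the Lagrange interpolation formula with nodes -1, 1, 6, 7:
  L_0(t) = (t - 1)(t - 6)(t - 7) / -112
  L_1(t) = (t + 1)(t - 6)(t - 7) / 60
  L_2(t) = (t + 1)(t - 1)(t - 7) / -35
  L_3(t) = (t + 1)(t - 1)(t - 6) / 48
Then q(t) = 3·L_0(t) - 17·L_1(t) - 1152·L_2(t) - 1805·L_3(t).
Expanding and collecting terms gives q(t) = -5t³ - t² - 5t - 6.
Evaluating at t = 11: q(11) = -6837.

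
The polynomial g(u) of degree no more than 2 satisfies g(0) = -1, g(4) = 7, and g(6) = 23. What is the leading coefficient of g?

Write g(u) = au^2 + bu + c. Substituting each data point gives a linear system:
  c = -1
  16a + 4b + c = 7
  36a + 6b + c = 23
Solving the system yields a = 1, b = -2, c = -1.
So g(u) = u^2 - 2u - 1.
The leading coefficient is 1.

1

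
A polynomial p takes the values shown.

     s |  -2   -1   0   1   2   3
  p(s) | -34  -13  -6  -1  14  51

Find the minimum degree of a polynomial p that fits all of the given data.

3

Forward differences of the values at s = -2, -1, 0, 1, 2, 3:
  p  : -34  -13  -6  -1  14  51
  Δ  : 21  7  5  15  37
  Δ^2: -14  -2  10  22
  Δ^3: 12  12  12
  Δ^4: 0  0
  Δ^5: 0
The third differences are constant (12) and nonzero, while all higher differences vanish, so the minimal degree is 3.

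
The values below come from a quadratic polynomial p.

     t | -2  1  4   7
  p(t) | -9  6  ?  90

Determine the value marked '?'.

The 3 known points determine the degree-2 polynomial uniquely.
Write p(t) = at^2 + bt + c. Substituting each data point gives a linear system:
  4a - 2b + c = -9
  a + b + c = 6
  49a + 7b + c = 90
Solving the system yields a = 1, b = 6, c = -1.
So p(t) = t² + 6t - 1.
Then p(4) = 39.

39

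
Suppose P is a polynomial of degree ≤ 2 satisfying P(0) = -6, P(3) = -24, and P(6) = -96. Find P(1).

Forward differences of the values at n = 0, 3, 6:
  P  : -6  -24  -96
  Δ  : -18  -72
  Δ^2: -54
The second differences are constant, confirming degree 2.
Interpolating (Newton forward form) and evaluating at n = 1 gives P(1) = -6.

-6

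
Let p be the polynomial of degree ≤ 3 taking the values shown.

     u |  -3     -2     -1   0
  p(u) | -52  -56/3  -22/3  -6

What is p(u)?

Using the Lagrange interpolation formula with nodes -3, -2, -1, 0:
  L_0(u) = (u + 2)(u + 1)u / -6
  L_1(u) = (u + 3)(u + 1)u / 2
  L_2(u) = (u + 3)(u + 2)u / -2
  L_3(u) = (u + 3)(u + 2)(u + 1) / 6
Then p(u) = -52·L_0(u) - 56/3·L_1(u) - 22/3·L_2(u) - 6·L_3(u).
Expanding and collecting terms gives p(u) = 2u^3 + u^2 + (1/3)u - 6.
Check: p(0) = -6. ✓

p(u) = 2u^3 + u^2 + (1/3)u - 6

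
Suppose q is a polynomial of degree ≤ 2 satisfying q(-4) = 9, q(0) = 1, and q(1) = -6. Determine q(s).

Using the Lagrange interpolation formula with nodes -4, 0, 1:
  L_0(s) = s(s - 1) / 20
  L_1(s) = (s + 4)(s - 1) / -4
  L_2(s) = (s + 4)s / 5
Then q(s) = 9·L_0(s) + 1·L_1(s) - 6·L_2(s).
Expanding and collecting terms gives q(s) = -s^2 - 6s + 1.
Check: q(1) = -6. ✓

q(s) = -s^2 - 6s + 1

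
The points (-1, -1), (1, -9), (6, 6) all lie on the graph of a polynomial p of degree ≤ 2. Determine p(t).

Write p(t) = at^2 + bt + c. Substituting each data point gives a linear system:
  a - b + c = -1
  a + b + c = -9
  36a + 6b + c = 6
Solving the system yields a = 1, b = -4, c = -6.
So p(t) = t² - 4t - 6.
Check: p(6) = 6. ✓

p(t) = t^2 - 4t - 6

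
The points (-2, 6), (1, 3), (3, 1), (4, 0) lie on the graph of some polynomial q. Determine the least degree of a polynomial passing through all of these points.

Divided differences on the nodes -2, 1, 3, 4:
  order 0: 6  3  1  0
  order 1: -1  -1  -1
  order 2: 0  0
  order 3: 0
The order-1 divided differences are all -1 (nonzero) and every higher order vanishes, so the data lies on a polynomial of degree exactly 1.

1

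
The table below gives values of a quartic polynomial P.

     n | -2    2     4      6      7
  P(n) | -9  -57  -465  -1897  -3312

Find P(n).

P(n) = -n^4 - 2n^3 - 4n^2 - 4n - 1

Using the Lagrange interpolation formula with nodes -2, 2, 4, 6, 7:
  L_0(n) = (n - 2)(n - 4)(n - 6)(n - 7) / 1728
  L_1(n) = (n + 2)(n - 4)(n - 6)(n - 7) / -160
  L_2(n) = (n + 2)(n - 2)(n - 6)(n - 7) / 72
  L_3(n) = (n + 2)(n - 2)(n - 4)(n - 7) / -64
  L_4(n) = (n + 2)(n - 2)(n - 4)(n - 6) / 135
Then P(n) = -9·L_0(n) - 57·L_1(n) - 465·L_2(n) - 1897·L_3(n) - 3312·L_4(n).
Expanding and collecting terms gives P(n) = -n^4 - 2n^3 - 4n^2 - 4n - 1.
Check: P(2) = -57. ✓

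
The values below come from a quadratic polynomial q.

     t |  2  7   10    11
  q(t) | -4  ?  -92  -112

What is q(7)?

-44

The 3 known points determine the degree-2 polynomial uniquely.
Write q(t) = at^2 + bt + c. Substituting each data point gives a linear system:
  4a + 2b + c = -4
  100a + 10b + c = -92
  121a + 11b + c = -112
Solving the system yields a = -1, b = 1, c = -2.
So q(t) = -t² + t - 2.
Then q(7) = -44.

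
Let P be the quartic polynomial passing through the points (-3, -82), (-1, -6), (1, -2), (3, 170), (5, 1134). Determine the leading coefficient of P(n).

1

Write P(n) = an^4 + bn^3 + cn^2 + dn + e. Substituting each data point gives a linear system:
  81a - 27b + 9c - 3d + e = -82
  a - b + c - d + e = -6
  a + b + c + d + e = -2
  81a + 27b + 9c + 3d + e = 170
  625a + 125b + 25c + 5d + e = 1134
Solving the system yields a = 1, b = 5, c = -4, d = -3, e = -1.
So P(n) = n^4 + 5n^3 - 4n^2 - 3n - 1.
The leading coefficient is 1.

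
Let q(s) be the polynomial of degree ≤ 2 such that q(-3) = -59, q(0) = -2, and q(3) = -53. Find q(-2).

-28

Using the Lagrange interpolation formula with nodes -3, 0, 3:
  L_0(s) = s(s - 3) / 18
  L_1(s) = (s + 3)(s - 3) / -9
  L_2(s) = (s + 3)s / 18
Then q(s) = -59·L_0(s) - 2·L_1(s) - 53·L_2(s).
Expanding and collecting terms gives q(s) = -6s^2 + s - 2.
Evaluating at s = -2: q(-2) = -28.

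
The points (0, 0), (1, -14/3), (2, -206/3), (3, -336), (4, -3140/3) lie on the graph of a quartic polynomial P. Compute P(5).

Forward differences of the values at u = 0, 1, 2, 3, 4:
  P  : 0  -14/3  -206/3  -336  -3140/3
  Δ  : -14/3  -64  -802/3  -2132/3
  Δ^2: -178/3  -610/3  -1330/3
  Δ^3: -144  -240
  Δ^4: -96
The fourth differences are constant, confirming degree 4.
Interpolating (Newton forward form) and evaluating at u = 5 gives P(5) = -7610/3.

-7610/3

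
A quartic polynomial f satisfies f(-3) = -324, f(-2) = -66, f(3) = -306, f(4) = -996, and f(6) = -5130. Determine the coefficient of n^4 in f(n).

-4

Write f(n) = an^4 + bn^3 + cn^2 + dn + e. Substituting each data point gives a linear system:
  81a - 27b + 9c - 3d + e = -324
  16a - 8b + 4c - 2d + e = -66
  81a + 27b + 9c + 3d + e = -306
  256a + 64b + 16c + 4d + e = -996
  1296a + 216b + 36c + 6d + e = -5130
Solving the system yields a = -4, b = 0, c = 1, d = 3, e = 0.
So f(n) = -4n⁴ + n² + 3n.
The leading coefficient is -4.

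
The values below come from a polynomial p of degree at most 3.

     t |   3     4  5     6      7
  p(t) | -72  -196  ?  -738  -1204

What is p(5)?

-410

The 4 known points determine the degree-3 polynomial uniquely.
Write p(t) = at^3 + bt^2 + ct + d. Substituting each data point gives a linear system:
  27a + 9b + 3c + d = -72
  64a + 16b + 4c + d = -196
  216a + 36b + 6c + d = -738
  343a + 49b + 7c + d = -1204
Solving the system yields a = -4, b = 3, c = 3, d = 0.
So p(t) = -4t^3 + 3t^2 + 3t.
Then p(5) = -410.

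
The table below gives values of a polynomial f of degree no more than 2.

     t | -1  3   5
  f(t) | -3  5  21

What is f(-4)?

Write f(t) = at^2 + bt + c. Substituting each data point gives a linear system:
  a - b + c = -3
  9a + 3b + c = 5
  25a + 5b + c = 21
Solving the system yields a = 1, b = 0, c = -4.
So f(t) = t^2 - 4.
Then f(-4) = 12.

12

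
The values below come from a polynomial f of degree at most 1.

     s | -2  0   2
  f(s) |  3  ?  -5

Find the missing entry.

On equispaced nodes a degree-1 polynomial has vanishing second forward difference, so
  f(-2) - 2·f(0) + f(2) = 0.
Substituting the known values and solving for f(0):
  -2·f(0) = 2
  f(0) = -1.

-1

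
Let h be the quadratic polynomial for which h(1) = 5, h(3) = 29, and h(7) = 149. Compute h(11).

365

Write h(x) = ax^2 + bx + c. Substituting each data point gives a linear system:
  a + b + c = 5
  9a + 3b + c = 29
  49a + 7b + c = 149
Solving the system yields a = 3, b = 0, c = 2.
So h(x) = 3x² + 2.
Then h(11) = 365.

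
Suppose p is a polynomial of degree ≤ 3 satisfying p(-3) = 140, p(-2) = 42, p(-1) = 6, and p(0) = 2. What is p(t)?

p(t) = -5t^3 + t^2 + 2t + 2

Write p(t) = at^3 + bt^2 + ct + d. Substituting each data point gives a linear system:
  -27a + 9b - 3c + d = 140
  -8a + 4b - 2c + d = 42
  -a + b - c + d = 6
  d = 2
Solving the system yields a = -5, b = 1, c = 2, d = 2.
So p(t) = -5t^3 + t^2 + 2t + 2.
Check: p(-3) = 140. ✓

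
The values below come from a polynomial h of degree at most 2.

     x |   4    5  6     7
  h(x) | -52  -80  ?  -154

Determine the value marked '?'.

The 3 known points determine the degree-2 polynomial uniquely.
Write h(x) = ax^2 + bx + c. Substituting each data point gives a linear system:
  16a + 4b + c = -52
  25a + 5b + c = -80
  49a + 7b + c = -154
Solving the system yields a = -3, b = -1, c = 0.
So h(x) = -3x^2 - x.
Then h(6) = -114.

-114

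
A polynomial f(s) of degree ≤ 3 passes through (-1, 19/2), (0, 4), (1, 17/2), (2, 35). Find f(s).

f(s) = 2s^3 + 5s^2 - (5/2)s + 4

Using the Lagrange interpolation formula with nodes -1, 0, 1, 2:
  L_0(s) = s(s - 1)(s - 2) / -6
  L_1(s) = (s + 1)(s - 1)(s - 2) / 2
  L_2(s) = (s + 1)s(s - 2) / -2
  L_3(s) = (s + 1)s(s - 1) / 6
Then f(s) = 19/2·L_0(s) + 4·L_1(s) + 17/2·L_2(s) + 35·L_3(s).
Expanding and collecting terms gives f(s) = 2s^3 + 5s^2 - (5/2)s + 4.
Check: f(2) = 35. ✓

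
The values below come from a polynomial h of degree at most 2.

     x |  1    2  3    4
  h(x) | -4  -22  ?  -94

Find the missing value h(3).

-52

The 3 known points determine the degree-2 polynomial uniquely.
Write h(x) = ax^2 + bx + c. Substituting each data point gives a linear system:
  a + b + c = -4
  4a + 2b + c = -22
  16a + 4b + c = -94
Solving the system yields a = -6, b = 0, c = 2.
So h(x) = -6x^2 + 2.
Then h(3) = -52.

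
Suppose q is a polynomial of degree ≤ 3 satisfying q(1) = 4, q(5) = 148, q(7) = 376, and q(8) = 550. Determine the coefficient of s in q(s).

5

Write q(s) = as^3 + bs^2 + cs + d. Substituting each data point gives a linear system:
  a + b + c + d = 4
  125a + 25b + 5c + d = 148
  343a + 49b + 7c + d = 376
  512a + 64b + 8c + d = 550
Solving the system yields a = 1, b = 0, c = 5, d = -2.
So q(s) = s³ + 5s - 2.
The coefficient of s is 5.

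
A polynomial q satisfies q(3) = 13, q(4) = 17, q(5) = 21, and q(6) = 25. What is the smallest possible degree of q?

Forward differences of the values at u = 3, 4, 5, 6:
  q  : 13  17  21  25
  Δ  : 4  4  4
  Δ^2: 0  0
  Δ^3: 0
The first differences are constant (4) and nonzero, while all higher differences vanish, so the minimal degree is 1.

1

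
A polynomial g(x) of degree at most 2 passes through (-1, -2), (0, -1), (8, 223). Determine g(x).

g(x) = 3x^2 + 4x - 1

Write g(x) = ax^2 + bx + c. Substituting each data point gives a linear system:
  a - b + c = -2
  c = -1
  64a + 8b + c = 223
Solving the system yields a = 3, b = 4, c = -1.
So g(x) = 3x² + 4x - 1.
Check: g(8) = 223. ✓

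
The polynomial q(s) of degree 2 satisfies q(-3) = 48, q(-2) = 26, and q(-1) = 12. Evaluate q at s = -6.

162

Write q(s) = as^2 + bs + c. Substituting each data point gives a linear system:
  9a - 3b + c = 48
  4a - 2b + c = 26
  a - b + c = 12
Solving the system yields a = 4, b = -2, c = 6.
So q(s) = 4s^2 - 2s + 6.
Then q(-6) = 162.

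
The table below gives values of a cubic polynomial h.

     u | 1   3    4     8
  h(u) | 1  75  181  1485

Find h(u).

h(u) = 3u^3 - u^2 + 2u - 3

Write h(u) = au^3 + bu^2 + cu + d. Substituting each data point gives a linear system:
  a + b + c + d = 1
  27a + 9b + 3c + d = 75
  64a + 16b + 4c + d = 181
  512a + 64b + 8c + d = 1485
Solving the system yields a = 3, b = -1, c = 2, d = -3.
So h(u) = 3u^3 - u^2 + 2u - 3.
Check: h(1) = 1. ✓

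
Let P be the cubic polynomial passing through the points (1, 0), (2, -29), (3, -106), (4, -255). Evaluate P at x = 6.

Write P(x) = ax^3 + bx^2 + cx + d. Substituting each data point gives a linear system:
  a + b + c + d = 0
  8a + 4b + 2c + d = -29
  27a + 9b + 3c + d = -106
  64a + 16b + 4c + d = -255
Solving the system yields a = -4, b = 0, c = -1, d = 5.
So P(x) = -4x^3 - x + 5.
Then P(6) = -865.

-865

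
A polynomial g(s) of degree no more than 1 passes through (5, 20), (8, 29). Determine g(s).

Write g(s) = as + b. Substituting each data point gives a linear system:
  5a + b = 20
  8a + b = 29
Solving the system yields a = 3, b = 5.
So g(s) = 3s + 5.
Check: g(8) = 29. ✓

g(s) = 3s + 5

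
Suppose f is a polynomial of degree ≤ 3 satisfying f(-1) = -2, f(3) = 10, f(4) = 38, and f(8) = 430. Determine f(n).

Using the Lagrange interpolation formula with nodes -1, 3, 4, 8:
  L_0(n) = (n - 3)(n - 4)(n - 8) / -180
  L_1(n) = (n + 1)(n - 4)(n - 8) / 20
  L_2(n) = (n + 1)(n - 3)(n - 8) / -20
  L_3(n) = (n + 1)(n - 3)(n - 4) / 180
Then f(n) = -2·L_0(n) + 10·L_1(n) + 38·L_2(n) + 430·L_3(n).
Expanding and collecting terms gives f(n) = n³ - n² - 2n - 2.
Check: f(4) = 38. ✓

f(n) = n^3 - n^2 - 2n - 2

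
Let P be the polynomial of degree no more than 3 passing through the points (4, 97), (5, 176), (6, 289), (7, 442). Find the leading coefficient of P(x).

1

Write P(x) = ax^3 + bx^2 + cx + d. Substituting each data point gives a linear system:
  64a + 16b + 4c + d = 97
  125a + 25b + 5c + d = 176
  216a + 36b + 6c + d = 289
  343a + 49b + 7c + d = 442
Solving the system yields a = 1, b = 2, c = 0, d = 1.
So P(x) = x^3 + 2x^2 + 1.
The leading coefficient is 1.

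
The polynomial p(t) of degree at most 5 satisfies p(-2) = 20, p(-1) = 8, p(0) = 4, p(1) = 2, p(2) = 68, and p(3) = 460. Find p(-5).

-1276

Write p(t) = at^5 + bt^4 + ct^3 + dt^2 + et + k. Substituting each data point gives a linear system:
  -32a + 16b - 8c + 4d - 2e + k = 20
  -a + b - c + d - e + k = 8
  k = 4
  a + b + c + d + e + k = 2
  32a + 16b + 8c + 4d + 2e + k = 68
  243a + 81b + 27c + 9d + 3e + k = 460
Solving the system yields a = 1, b = 3, c = 0, d = -2, e = -4, k = 4.
So p(t) = t^5 + 3t^4 - 2t^2 - 4t + 4.
Then p(-5) = -1276.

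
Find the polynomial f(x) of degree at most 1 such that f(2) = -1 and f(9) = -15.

Write f(x) = ax + b. Substituting each data point gives a linear system:
  2a + b = -1
  9a + b = -15
Solving the system yields a = -2, b = 3.
So f(x) = -2x + 3.
Check: f(9) = -15. ✓

f(x) = -2x + 3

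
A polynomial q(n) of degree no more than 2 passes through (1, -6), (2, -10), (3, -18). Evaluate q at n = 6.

-66

Using the Lagrange interpolation formula with nodes 1, 2, 3:
  L_0(n) = (n - 2)(n - 3) / 2
  L_1(n) = (n - 1)(n - 3) / -1
  L_2(n) = (n - 1)(n - 2) / 2
Then q(n) = -6·L_0(n) - 10·L_1(n) - 18·L_2(n).
Expanding and collecting terms gives q(n) = -2n² + 2n - 6.
Evaluating at n = 6: q(6) = -66.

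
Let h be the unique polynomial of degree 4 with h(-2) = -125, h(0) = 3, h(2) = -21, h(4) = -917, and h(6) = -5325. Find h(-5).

Using the Lagrange interpolation formula with nodes -2, 0, 2, 4, 6:
  L_0(u) = u(u - 2)(u - 4)(u - 6) / 384
  L_1(u) = (u + 2)(u - 2)(u - 4)(u - 6) / -96
  L_2(u) = (u + 2)u(u - 4)(u - 6) / 64
  L_3(u) = (u + 2)u(u - 2)(u - 6) / -96
  L_4(u) = (u + 2)u(u - 2)(u - 4) / 384
Then h(u) = -125·L_0(u) + 3·L_1(u) - 21·L_2(u) - 917·L_3(u) - 5325·L_4(u).
Expanding and collecting terms gives h(u) = -5u^4 + 5u^3 + u^2 + 6u + 3.
Evaluating at u = -5: h(-5) = -3752.

-3752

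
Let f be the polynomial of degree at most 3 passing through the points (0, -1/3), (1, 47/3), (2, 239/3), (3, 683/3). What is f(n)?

Write f(n) = an^3 + bn^2 + cn + d. Substituting each data point gives a linear system:
  d = -1/3
  a + b + c + d = 47/3
  8a + 4b + 2c + d = 239/3
  27a + 9b + 3c + d = 683/3
Solving the system yields a = 6, b = 6, c = 4, d = -1/3.
So f(n) = 6n³ + 6n² + 4n - 1/3.
Check: f(1) = 47/3. ✓

f(n) = 6n^3 + 6n^2 + 4n - 1/3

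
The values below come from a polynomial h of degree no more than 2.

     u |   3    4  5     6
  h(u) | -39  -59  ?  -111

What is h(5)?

-83

The 3 known points determine the degree-2 polynomial uniquely.
Write h(u) = au^2 + bu + c. Substituting each data point gives a linear system:
  9a + 3b + c = -39
  16a + 4b + c = -59
  36a + 6b + c = -111
Solving the system yields a = -2, b = -6, c = -3.
So h(u) = -2u^2 - 6u - 3.
Then h(5) = -83.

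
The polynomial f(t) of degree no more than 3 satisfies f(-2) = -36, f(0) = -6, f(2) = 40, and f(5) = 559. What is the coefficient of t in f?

3

Write f(t) = at^3 + bt^2 + ct + d. Substituting each data point gives a linear system:
  -8a + 4b - 2c + d = -36
  d = -6
  8a + 4b + 2c + d = 40
  125a + 25b + 5c + d = 559
Solving the system yields a = 4, b = 2, c = 3, d = -6.
So f(t) = 4t³ + 2t² + 3t - 6.
The coefficient of t is 3.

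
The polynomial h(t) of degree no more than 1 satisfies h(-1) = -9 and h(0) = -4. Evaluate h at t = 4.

16

Write h(t) = at + b. Substituting each data point gives a linear system:
  -a + b = -9
  b = -4
Solving the system yields a = 5, b = -4.
So h(t) = 5t - 4.
Then h(4) = 16.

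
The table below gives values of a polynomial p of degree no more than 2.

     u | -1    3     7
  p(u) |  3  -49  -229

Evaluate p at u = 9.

-367

Write p(u) = au^2 + bu + c. Substituting each data point gives a linear system:
  a - b + c = 3
  9a + 3b + c = -49
  49a + 7b + c = -229
Solving the system yields a = -4, b = -5, c = 2.
So p(u) = -4u^2 - 5u + 2.
Then p(9) = -367.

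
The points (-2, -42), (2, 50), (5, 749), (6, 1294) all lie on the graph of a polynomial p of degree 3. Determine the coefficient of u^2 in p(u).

0

Write p(u) = au^3 + bu^2 + cu + d. Substituting each data point gives a linear system:
  -8a + 4b - 2c + d = -42
  8a + 4b + 2c + d = 50
  125a + 25b + 5c + d = 749
  216a + 36b + 6c + d = 1294
Solving the system yields a = 6, b = 0, c = -1, d = 4.
So p(u) = 6u³ - u + 4.
The coefficient of u^2 is 0.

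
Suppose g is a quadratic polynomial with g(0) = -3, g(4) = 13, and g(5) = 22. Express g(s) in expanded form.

g(s) = s^2 - 3

Write g(s) = as^2 + bs + c. Substituting each data point gives a linear system:
  c = -3
  16a + 4b + c = 13
  25a + 5b + c = 22
Solving the system yields a = 1, b = 0, c = -3.
So g(s) = s² - 3.
Check: g(4) = 13. ✓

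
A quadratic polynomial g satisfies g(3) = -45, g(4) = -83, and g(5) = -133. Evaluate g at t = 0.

Write g(t) = at^2 + bt + c. Substituting each data point gives a linear system:
  9a + 3b + c = -45
  16a + 4b + c = -83
  25a + 5b + c = -133
Solving the system yields a = -6, b = 4, c = -3.
So g(t) = -6t^2 + 4t - 3.
Then g(0) = -3.

-3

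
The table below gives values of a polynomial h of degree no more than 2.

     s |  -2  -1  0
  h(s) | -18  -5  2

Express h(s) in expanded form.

Write h(s) = as^2 + bs + c. Substituting each data point gives a linear system:
  4a - 2b + c = -18
  a - b + c = -5
  c = 2
Solving the system yields a = -3, b = 4, c = 2.
So h(s) = -3s^2 + 4s + 2.
Check: h(-2) = -18. ✓

h(s) = -3s^2 + 4s + 2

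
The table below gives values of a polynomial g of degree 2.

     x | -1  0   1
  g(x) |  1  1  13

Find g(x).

Write g(x) = ax^2 + bx + c. Substituting each data point gives a linear system:
  a - b + c = 1
  c = 1
  a + b + c = 13
Solving the system yields a = 6, b = 6, c = 1.
So g(x) = 6x^2 + 6x + 1.
Check: g(1) = 13. ✓

g(x) = 6x^2 + 6x + 1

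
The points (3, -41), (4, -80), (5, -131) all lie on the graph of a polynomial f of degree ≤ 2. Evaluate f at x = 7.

-269

Using the Lagrange interpolation formula with nodes 3, 4, 5:
  L_0(x) = (x - 4)(x - 5) / 2
  L_1(x) = (x - 3)(x - 5) / -1
  L_2(x) = (x - 3)(x - 4) / 2
Then f(x) = -41·L_0(x) - 80·L_1(x) - 131·L_2(x).
Expanding and collecting terms gives f(x) = -6x^2 + 3x + 4.
Evaluating at x = 7: f(7) = -269.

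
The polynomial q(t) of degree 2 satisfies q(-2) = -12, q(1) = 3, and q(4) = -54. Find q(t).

Using the Lagrange interpolation formula with nodes -2, 1, 4:
  L_0(t) = (t - 1)(t - 4) / 18
  L_1(t) = (t + 2)(t - 4) / -9
  L_2(t) = (t + 2)(t - 1) / 18
Then q(t) = -12·L_0(t) + 3·L_1(t) - 54·L_2(t).
Expanding and collecting terms gives q(t) = -4t^2 + t + 6.
Check: q(4) = -54. ✓

q(t) = -4t^2 + t + 6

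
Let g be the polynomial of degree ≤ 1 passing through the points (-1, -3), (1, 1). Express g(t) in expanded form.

g(t) = 2t - 1

Write g(t) = at + b. Substituting each data point gives a linear system:
  -a + b = -3
  a + b = 1
Solving the system yields a = 2, b = -1.
So g(t) = 2t - 1.
Check: g(1) = 1. ✓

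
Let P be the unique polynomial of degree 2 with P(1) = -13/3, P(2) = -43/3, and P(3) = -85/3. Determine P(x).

Write P(x) = ax^2 + bx + c. Substituting each data point gives a linear system:
  a + b + c = -13/3
  4a + 2b + c = -43/3
  9a + 3b + c = -85/3
Solving the system yields a = -2, b = -4, c = 5/3.
So P(x) = -2x^2 - 4x + 5/3.
Check: P(3) = -85/3. ✓

P(x) = -2x^2 - 4x + 5/3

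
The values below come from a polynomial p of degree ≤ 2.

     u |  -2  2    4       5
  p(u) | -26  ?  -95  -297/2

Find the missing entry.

The 3 known points determine the degree-2 polynomial uniquely.
Write p(u) = au^2 + bu + c. Substituting each data point gives a linear system:
  4a - 2b + c = -26
  16a + 4b + c = -95
  25a + 5b + c = -297/2
Solving the system yields a = -6, b = 1/2, c = -1.
So p(u) = -6u² + (1/2)u - 1.
Then p(2) = -24.

-24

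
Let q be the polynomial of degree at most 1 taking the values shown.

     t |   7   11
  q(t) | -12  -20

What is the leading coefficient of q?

Write q(t) = at + b. Substituting each data point gives a linear system:
  7a + b = -12
  11a + b = -20
Solving the system yields a = -2, b = 2.
So q(t) = -2t + 2.
The leading coefficient is -2.

-2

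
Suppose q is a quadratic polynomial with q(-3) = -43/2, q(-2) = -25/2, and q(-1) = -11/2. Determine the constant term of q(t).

Write q(t) = at^2 + bt + c. Substituting each data point gives a linear system:
  9a - 3b + c = -43/2
  4a - 2b + c = -25/2
  a - b + c = -11/2
Solving the system yields a = -1, b = 4, c = -1/2.
So q(t) = -t² + 4t - 1/2.
The constant term is -1/2.

-1/2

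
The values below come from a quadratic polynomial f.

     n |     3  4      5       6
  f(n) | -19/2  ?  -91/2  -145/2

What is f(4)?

The 3 known points determine the degree-2 polynomial uniquely.
Write f(n) = an^2 + bn + c. Substituting each data point gives a linear system:
  9a + 3b + c = -19/2
  25a + 5b + c = -91/2
  36a + 6b + c = -145/2
Solving the system yields a = -3, b = 6, c = -1/2.
So f(n) = -3n^2 + 6n - 1/2.
Then f(4) = -49/2.

-49/2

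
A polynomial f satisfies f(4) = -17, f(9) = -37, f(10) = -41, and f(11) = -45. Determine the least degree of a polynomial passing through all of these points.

1

Divided differences on the nodes 4, 9, 10, 11:
  order 0: -17  -37  -41  -45
  order 1: -4  -4  -4
  order 2: 0  0
  order 3: 0
The order-1 divided differences are all -4 (nonzero) and every higher order vanishes, so the data lies on a polynomial of degree exactly 1.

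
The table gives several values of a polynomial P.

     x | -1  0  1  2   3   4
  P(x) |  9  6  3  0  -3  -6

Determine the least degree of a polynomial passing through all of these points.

Forward differences of the values at x = -1, 0, 1, 2, 3, 4:
  P  : 9  6  3  0  -3  -6
  Δ  : -3  -3  -3  -3  -3
  Δ^2: 0  0  0  0
  Δ^3: 0  0  0
  Δ^4: 0  0
  Δ^5: 0
The first differences are constant (-3) and nonzero, while all higher differences vanish, so the minimal degree is 1.

1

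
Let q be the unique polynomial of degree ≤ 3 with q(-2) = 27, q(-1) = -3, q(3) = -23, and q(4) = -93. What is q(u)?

q(u) = -3u^3 + 5u^2 + 6u - 5

Write q(u) = au^3 + bu^2 + cu + d. Substituting each data point gives a linear system:
  -8a + 4b - 2c + d = 27
  -a + b - c + d = -3
  27a + 9b + 3c + d = -23
  64a + 16b + 4c + d = -93
Solving the system yields a = -3, b = 5, c = 6, d = -5.
So q(u) = -3u³ + 5u² + 6u - 5.
Check: q(-2) = 27. ✓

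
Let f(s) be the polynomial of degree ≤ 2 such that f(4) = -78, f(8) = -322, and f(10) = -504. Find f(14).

-988

Using the Lagrange interpolation formula with nodes 4, 8, 10:
  L_0(s) = (s - 8)(s - 10) / 24
  L_1(s) = (s - 4)(s - 10) / -8
  L_2(s) = (s - 4)(s - 8) / 12
Then f(s) = -78·L_0(s) - 322·L_1(s) - 504·L_2(s).
Expanding and collecting terms gives f(s) = -5s^2 - s + 6.
Evaluating at s = 14: f(14) = -988.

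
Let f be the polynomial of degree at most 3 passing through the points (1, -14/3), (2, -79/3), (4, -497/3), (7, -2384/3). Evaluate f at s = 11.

-8764/3

Write f(s) = as^3 + bs^2 + cs + d. Substituting each data point gives a linear system:
  a + b + c + d = -14/3
  8a + 4b + 2c + d = -79/3
  64a + 16b + 4c + d = -497/3
  343a + 49b + 7c + d = -2384/3
Solving the system yields a = -2, b = -2, c = -5/3, d = 1.
So f(s) = -2s^3 - 2s^2 - (5/3)s + 1.
Then f(11) = -8764/3.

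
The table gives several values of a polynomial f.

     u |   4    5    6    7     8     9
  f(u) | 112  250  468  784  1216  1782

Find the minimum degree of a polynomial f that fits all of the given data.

Forward differences of the values at u = 4, 5, 6, 7, 8, 9:
  f  : 112  250  468  784  1216  1782
  Δ  : 138  218  316  432  566
  Δ^2: 80  98  116  134
  Δ^3: 18  18  18
  Δ^4: 0  0
  Δ^5: 0
The third differences are constant (18) and nonzero, while all higher differences vanish, so the minimal degree is 3.

3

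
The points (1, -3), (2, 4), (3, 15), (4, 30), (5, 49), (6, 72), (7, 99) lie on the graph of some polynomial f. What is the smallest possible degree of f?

2

Forward differences of the values at s = 1, 2, 3, 4, 5, 6, 7:
  f  : -3  4  15  30  49  72  99
  Δ  : 7  11  15  19  23  27
  Δ^2: 4  4  4  4  4
  Δ^3: 0  0  0  0
  Δ^4: 0  0  0
  Δ^5: 0  0
  Δ^6: 0
The second differences are constant (4) and nonzero, while all higher differences vanish, so the minimal degree is 2.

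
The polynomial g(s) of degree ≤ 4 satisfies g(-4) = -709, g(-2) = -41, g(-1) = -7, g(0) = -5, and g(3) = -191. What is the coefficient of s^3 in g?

Write g(s) = as^4 + bs^3 + cs^2 + ds + e. Substituting each data point gives a linear system:
  256a - 64b + 16c - 4d + e = -709
  16a - 8b + 4c - 2d + e = -41
  a - b + c - d + e = -7
  e = -5
  81a + 27b + 9c + 3d + e = -191
Solving the system yields a = -3, b = 0, c = 5, d = 4, e = -5.
So g(s) = -3s^4 + 5s^2 + 4s - 5.
The coefficient of s^3 is 0.

0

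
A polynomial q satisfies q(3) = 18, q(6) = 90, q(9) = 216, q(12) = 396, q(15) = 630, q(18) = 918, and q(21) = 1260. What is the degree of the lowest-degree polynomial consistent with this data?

2

Forward differences of the values at s = 3, 6, 9, 12, 15, 18, 21:
  q  : 18  90  216  396  630  918  1260
  Δ  : 72  126  180  234  288  342
  Δ^2: 54  54  54  54  54
  Δ^3: 0  0  0  0
  Δ^4: 0  0  0
  Δ^5: 0  0
  Δ^6: 0
The second differences are constant (54) and nonzero, while all higher differences vanish, so the minimal degree is 2.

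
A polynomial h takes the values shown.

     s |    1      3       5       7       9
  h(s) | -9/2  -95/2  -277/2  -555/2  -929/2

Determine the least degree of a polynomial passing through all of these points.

Forward differences of the values at s = 1, 3, 5, 7, 9:
  h  : -9/2  -95/2  -277/2  -555/2  -929/2
  Δ  : -43  -91  -139  -187
  Δ^2: -48  -48  -48
  Δ^3: 0  0
  Δ^4: 0
The second differences are constant (-48) and nonzero, while all higher differences vanish, so the minimal degree is 2.

2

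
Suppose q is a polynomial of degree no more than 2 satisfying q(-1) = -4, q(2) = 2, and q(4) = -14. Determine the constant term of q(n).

2

Write q(n) = an^2 + bn + c. Substituting each data point gives a linear system:
  a - b + c = -4
  4a + 2b + c = 2
  16a + 4b + c = -14
Solving the system yields a = -2, b = 4, c = 2.
So q(n) = -2n^2 + 4n + 2.
The constant term is 2.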